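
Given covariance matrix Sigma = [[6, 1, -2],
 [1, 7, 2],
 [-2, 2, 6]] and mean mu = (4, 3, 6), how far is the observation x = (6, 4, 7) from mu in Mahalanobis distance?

Step 1 — centre the observation: (x - mu) = (2, 1, 1).

Step 2 — invert Sigma (cofactor / det for 3×3, or solve directly):
  Sigma^{-1} = [[0.2043, -0.0538, 0.086],
 [-0.0538, 0.172, -0.0753],
 [0.086, -0.0753, 0.2204]].

Step 3 — form the quadratic (x - mu)^T · Sigma^{-1} · (x - mu):
  Sigma^{-1} · (x - mu) = (0.4409, -0.0108, 0.3172).
  (x - mu)^T · [Sigma^{-1} · (x - mu)] = (2)·(0.4409) + (1)·(-0.0108) + (1)·(0.3172) = 1.1882.

Step 4 — take square root: d = √(1.1882) ≈ 1.09.

d(x, mu) = √(1.1882) ≈ 1.09


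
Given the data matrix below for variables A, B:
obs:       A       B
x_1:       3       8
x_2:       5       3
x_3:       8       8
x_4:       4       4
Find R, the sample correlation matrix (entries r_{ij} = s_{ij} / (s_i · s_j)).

Step 1 — column means:
  mean(A) = (3 + 5 + 8 + 4) / 4 = 20/4 = 5
  mean(B) = (8 + 3 + 8 + 4) / 4 = 23/4 = 5.75

Step 2 — sample variances and covariances s[i,j] = (1/(n-1)) · Σ_k (x_{k,i} - mean_i) · (x_{k,j} - mean_j), with n-1 = 3:
  s[A,A] = ((-2)·(-2) + (0)·(0) + (3)·(3) + (-1)·(-1)) / 3 = 14/3 = 4.6667
  s[A,B] = ((-2)·(2.25) + (0)·(-2.75) + (3)·(2.25) + (-1)·(-1.75)) / 3 = 4/3 = 1.3333
  s[B,B] = ((2.25)·(2.25) + (-2.75)·(-2.75) + (2.25)·(2.25) + (-1.75)·(-1.75)) / 3 = 20.75/3 = 6.9167
  Sample standard deviations s_i = √(s[i,i]):
  s(A) = √(4.6667) = 2.1602
  s(B) = √(6.9167) = 2.63

Step 3 — r_{ij} = s_{ij} / (s_i · s_j):
  r[A,A] = 1 (diagonal).
  r[A,B] = 1.3333 / (2.1602 · 2.63) = 1.3333 / 5.6814 = 0.2347
  r[B,B] = 1 (diagonal).

R is symmetric with unit diagonal. Assembling:

R = [[1, 0.2347],
 [0.2347, 1]]


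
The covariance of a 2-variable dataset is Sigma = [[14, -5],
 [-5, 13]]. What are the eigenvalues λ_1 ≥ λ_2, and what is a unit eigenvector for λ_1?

Step 1 — characteristic polynomial of 2×2 Sigma:
  det(Sigma - λI) = λ² - trace · λ + det = 0.
  trace = 14 + 13 = 27, det = 14·13 - (-5)² = 157.
Step 2 — discriminant:
  Δ = trace² - 4·det = 729 - 628 = 101.
Step 3 — eigenvalues:
  λ = (trace ± √Δ)/2 = (27 ± 10.0499)/2,
  λ_1 = 18.5249,  λ_2 = 8.4751.

Step 4 — unit eigenvector for λ_1: solve (Sigma - λ_1 I)v = 0. First row:
  (14 - 18.5249)·v_x + (-5)·v_y = 0, i.e. (-4.5249)·v_x + (-5)·v_y = 0,
  so v ∝ (b, λ_1 - a) = (-5, 4.5249); multiply by -1 so the first entry is positive: u = (5, -4.5249).
  ||u|| = √((5)² + (-4.5249)²) = √(45.4751) ≈ 6.7435,
  v_1 = u/||u|| ≈ (0.7415, -0.671) (||v_1|| = 1).

λ_1 = 18.5249,  λ_2 = 8.4751;  v_1 ≈ (0.7415, -0.671)


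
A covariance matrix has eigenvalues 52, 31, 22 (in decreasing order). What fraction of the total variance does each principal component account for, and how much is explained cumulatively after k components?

Step 1 — total variance = trace(Sigma) = Σ λ_i = 52 + 31 + 22 = 105.

Step 2 — fraction explained by component i = λ_i / Σ λ:
  PC1: 52/105 = 0.4952
  PC2: 31/105 = 0.2952
  PC3: 22/105 = 0.2095

Step 3 — cumulative fraction after k components = (λ_1 + ... + λ_k) / Σ λ:
  k = 1: 52/105 = 0.4952
  k = 2: (52 + 31)/105 = 83/105 = 0.7905
  k = 3: (52 + 31 + 22)/105 = 105/105 = 1

Summary (fraction, with percent):

explained: PC1 0.4952 (49.52%), PC2 0.2952 (29.52%), PC3 0.2095 (20.95%);  cumulative: 0.4952, 0.7905, 1


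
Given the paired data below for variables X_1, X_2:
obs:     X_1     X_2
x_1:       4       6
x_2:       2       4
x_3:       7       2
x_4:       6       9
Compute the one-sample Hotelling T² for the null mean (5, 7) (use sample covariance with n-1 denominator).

Step 1 — sample mean vector:
  mean(X_1) = (4 + 2 + 7 + 6) / 4 = 19/4 = 4.75
  mean(X_2) = (6 + 4 + 2 + 9) / 4 = 21/4 = 5.25
  x̄ = (4.75, 5.25),  deviation x̄ - mu_0 = (4.75, 5.25) - (5, 7) = (-0.25, -1.75).

Step 2 — sample covariance matrix, S[i,j] = (1/(n-1)) · Σ_k (x_{k,i} - mean_i) · (x_{k,j} - mean_j), divisor n-1 = 3:
  S[X_1,X_1] = ((-0.75)·(-0.75) + (-2.75)·(-2.75) + (2.25)·(2.25) + (1.25)·(1.25)) / 3 = 14.75/3 = 4.9167
  S[X_1,X_2] = ((-0.75)·(0.75) + (-2.75)·(-1.25) + (2.25)·(-3.25) + (1.25)·(3.75)) / 3 = 0.25/3 = 0.0833
  S[X_2,X_2] = ((0.75)·(0.75) + (-1.25)·(-1.25) + (-3.25)·(-3.25) + (3.75)·(3.75)) / 3 = 26.75/3 = 8.9167
  S = [[4.9167, 0.0833],
 [0.0833, 8.9167]].

Step 3 — invert S. det(S) = 4.9167·8.9167 - (0.0833)² = 43.8333.
  S^{-1} = (1/det) · [[d, -b], [-b, a]] = [[0.2034, -0.0019],
 [-0.0019, 0.1122]].

Step 4 — quadratic form (x̄ - mu_0)^T · S^{-1} · (x̄ - mu_0):
  S^{-1} · (x̄ - mu_0) = (-0.0475, -0.1958),
  (x̄ - mu_0)^T · [...] = (-0.25)·(-0.0475) + (-1.75)·(-0.1958) = 0.3546.

Step 5 — scale by n: T² = 4 · 0.3546 = 1.4183.

T² ≈ 1.4183


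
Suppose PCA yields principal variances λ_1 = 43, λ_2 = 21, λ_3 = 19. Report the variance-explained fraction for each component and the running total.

Step 1 — total variance = trace(Sigma) = Σ λ_i = 43 + 21 + 19 = 83.

Step 2 — fraction explained by component i = λ_i / Σ λ:
  PC1: 43/83 = 0.5181
  PC2: 21/83 = 0.253
  PC3: 19/83 = 0.2289

Step 3 — cumulative fraction after k components = (λ_1 + ... + λ_k) / Σ λ:
  k = 1: 43/83 = 0.5181
  k = 2: (43 + 21)/83 = 64/83 = 0.7711
  k = 3: (43 + 21 + 19)/83 = 83/83 = 1

Summary (fraction, with percent):

explained: PC1 0.5181 (51.81%), PC2 0.253 (25.3%), PC3 0.2289 (22.89%);  cumulative: 0.5181, 0.7711, 1


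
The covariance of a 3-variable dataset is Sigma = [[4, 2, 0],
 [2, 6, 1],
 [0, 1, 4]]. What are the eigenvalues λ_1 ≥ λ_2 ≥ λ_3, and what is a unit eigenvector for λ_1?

Step 1 — characteristic polynomial p(λ) = det(λI - Sigma) = λ³ - tr·λ² + c_1·λ - det, where tr = trace, c_1 = sum of the principal 2×2 minors, det = det(Sigma):
  tr = 4 + 6 + 4 = 14,
  c_1 = (4·6 - (2)²) + (4·4 - (0)²) + (6·4 - (1)²) = 20 + 16 + 23 = 59,
  det = 4·(6·4 - (1)²) - (2)·((2)·4 - (1)·(0)) + (0)·((2)·(1) - 6·(0)) = 4·(23) - (2)·(8) + (0)·(2) = 76.
  So p(λ) = λ³ - 14λ² + 59λ - 76.
Step 2 — look for an integer root (rational root theorem: any rational root is an integer divisor of 76). Testing λ = 4:
  p(4) = 64 - 224 + 236 - 76 = 0  ✓
  Dividing out (λ - 4): p(λ) = (λ - 4)(λ² - 10λ + 19).
Step 3 — remaining eigenvalues from the quadratic λ² - 10λ + 19 = 0:
  Δ = 10² - 4·19 = 100 - 76 = 24,  λ = (10 ± √24)/2 = (10 ± 4.899)/2 ≈ 7.4495 or 2.5505.
  Sorted: λ_1 = 7.4495,  λ_2 = 4,  λ_3 = 2.5505  (check: sum = 14 = tr ✓).

Step 4 — unit eigenvector for λ_1 ≈ 7.4495: v spans the null space of (Sigma - λ_1 I), whose rows are
  r_1 = (-3.4495, 2, 0),  r_2 = (2, -1.4495, 1),  r_3 = (0, 1, -3.4495).
  v is orthogonal to every row, so take v ∝ r_1 × r_2 = ((2)·(1) - (0)·(-1.4495), (0)·(2) - (-3.4495)·(1), (-3.4495)·(-1.4495) - (2)·(2)) ≈ (2, 3.4495, 1).
  Let u = (2, 3.4495, 1).
  ||u|| = √((2)² + (3.4495)² + (1)²) = √(16.899) ≈ 4.1108,  v_1 = u/||u|| ≈ (0.4865, 0.8391, 0.2433) (||v_1|| = 1).

λ_1 = 7.4495,  λ_2 = 4,  λ_3 = 2.5505;  v_1 ≈ (0.4865, 0.8391, 0.2433)


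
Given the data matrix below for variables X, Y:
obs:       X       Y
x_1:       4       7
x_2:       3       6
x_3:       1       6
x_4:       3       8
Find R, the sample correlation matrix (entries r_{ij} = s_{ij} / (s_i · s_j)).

Step 1 — column means:
  mean(X) = (4 + 3 + 1 + 3) / 4 = 11/4 = 2.75
  mean(Y) = (7 + 6 + 6 + 8) / 4 = 27/4 = 6.75

Step 2 — sample variances and covariances s[i,j] = (1/(n-1)) · Σ_k (x_{k,i} - mean_i) · (x_{k,j} - mean_j), with n-1 = 3:
  s[X,X] = ((1.25)·(1.25) + (0.25)·(0.25) + (-1.75)·(-1.75) + (0.25)·(0.25)) / 3 = 4.75/3 = 1.5833
  s[X,Y] = ((1.25)·(0.25) + (0.25)·(-0.75) + (-1.75)·(-0.75) + (0.25)·(1.25)) / 3 = 1.75/3 = 0.5833
  s[Y,Y] = ((0.25)·(0.25) + (-0.75)·(-0.75) + (-0.75)·(-0.75) + (1.25)·(1.25)) / 3 = 2.75/3 = 0.9167
  Sample standard deviations s_i = √(s[i,i]):
  s(X) = √(1.5833) = 1.2583
  s(Y) = √(0.9167) = 0.9574

Step 3 — r_{ij} = s_{ij} / (s_i · s_j):
  r[X,X] = 1 (diagonal).
  r[X,Y] = 0.5833 / (1.2583 · 0.9574) = 0.5833 / 1.2047 = 0.4842
  r[Y,Y] = 1 (diagonal).

R is symmetric with unit diagonal. Assembling:

R = [[1, 0.4842],
 [0.4842, 1]]


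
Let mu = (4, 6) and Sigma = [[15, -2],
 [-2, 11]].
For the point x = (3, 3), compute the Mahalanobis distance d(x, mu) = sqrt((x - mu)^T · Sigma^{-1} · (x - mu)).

Step 1 — centre the observation: (x - mu) = (-1, -3).

Step 2 — invert Sigma. det(Sigma) = 15·11 - (-2)² = 161.
  Sigma^{-1} = (1/det) · [[d, -b], [-b, a]] = [[0.0683, 0.0124],
 [0.0124, 0.0932]].

Step 3 — form the quadratic (x - mu)^T · Sigma^{-1} · (x - mu):
  Sigma^{-1} · (x - mu) = (-0.1056, -0.2919).
  (x - mu)^T · [Sigma^{-1} · (x - mu)] = (-1)·(-0.1056) + (-3)·(-0.2919) = 0.9814.

Step 4 — take square root: d = √(0.9814) ≈ 0.9906.

d(x, mu) = √(0.9814) ≈ 0.9906


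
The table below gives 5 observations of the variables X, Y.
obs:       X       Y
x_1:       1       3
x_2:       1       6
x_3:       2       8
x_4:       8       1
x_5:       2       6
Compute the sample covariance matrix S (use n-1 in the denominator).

Step 1 — column means:
  mean(X) = (1 + 1 + 2 + 8 + 2) / 5 = 14/5 = 2.8
  mean(Y) = (3 + 6 + 8 + 1 + 6) / 5 = 24/5 = 4.8

Step 2 — sample covariance S[i,j] = (1/(n-1)) · Σ_k (x_{k,i} - mean_i) · (x_{k,j} - mean_j), with n-1 = 4.
  S[X,X] = ((-1.8)·(-1.8) + (-1.8)·(-1.8) + (-0.8)·(-0.8) + (5.2)·(5.2) + (-0.8)·(-0.8)) / 4 = 34.8/4 = 8.7
  S[X,Y] = ((-1.8)·(-1.8) + (-1.8)·(1.2) + (-0.8)·(3.2) + (5.2)·(-3.8) + (-0.8)·(1.2)) / 4 = -22.2/4 = -5.55
  S[Y,Y] = ((-1.8)·(-1.8) + (1.2)·(1.2) + (3.2)·(3.2) + (-3.8)·(-3.8) + (1.2)·(1.2)) / 4 = 30.8/4 = 7.7

S is symmetric (S[j,i] = S[i,j]). Assembling:

S = [[8.7, -5.55],
 [-5.55, 7.7]]


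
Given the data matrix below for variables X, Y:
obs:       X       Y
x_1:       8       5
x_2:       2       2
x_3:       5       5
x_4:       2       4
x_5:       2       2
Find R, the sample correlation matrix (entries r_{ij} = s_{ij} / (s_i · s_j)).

Step 1 — column means:
  mean(X) = (8 + 2 + 5 + 2 + 2) / 5 = 19/5 = 3.8
  mean(Y) = (5 + 2 + 5 + 4 + 2) / 5 = 18/5 = 3.6

Step 2 — sample variances and covariances s[i,j] = (1/(n-1)) · Σ_k (x_{k,i} - mean_i) · (x_{k,j} - mean_j), with n-1 = 4:
  s[X,X] = ((4.2)·(4.2) + (-1.8)·(-1.8) + (1.2)·(1.2) + (-1.8)·(-1.8) + (-1.8)·(-1.8)) / 4 = 28.8/4 = 7.2
  s[X,Y] = ((4.2)·(1.4) + (-1.8)·(-1.6) + (1.2)·(1.4) + (-1.8)·(0.4) + (-1.8)·(-1.6)) / 4 = 12.6/4 = 3.15
  s[Y,Y] = ((1.4)·(1.4) + (-1.6)·(-1.6) + (1.4)·(1.4) + (0.4)·(0.4) + (-1.6)·(-1.6)) / 4 = 9.2/4 = 2.3
  Sample standard deviations s_i = √(s[i,i]):
  s(X) = √(7.2) = 2.6833
  s(Y) = √(2.3) = 1.5166

Step 3 — r_{ij} = s_{ij} / (s_i · s_j):
  r[X,X] = 1 (diagonal).
  r[X,Y] = 3.15 / (2.6833 · 1.5166) = 3.15 / 4.0694 = 0.7741
  r[Y,Y] = 1 (diagonal).

R is symmetric with unit diagonal. Assembling:

R = [[1, 0.7741],
 [0.7741, 1]]


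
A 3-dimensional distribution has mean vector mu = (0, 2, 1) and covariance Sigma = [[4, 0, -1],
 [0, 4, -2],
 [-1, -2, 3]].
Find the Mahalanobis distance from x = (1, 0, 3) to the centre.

Step 1 — centre the observation: (x - mu) = (1, -2, 2).

Step 2 — invert Sigma (cofactor / det for 3×3, or solve directly):
  Sigma^{-1} = [[0.2857, 0.0714, 0.1429],
 [0.0714, 0.3929, 0.2857],
 [0.1429, 0.2857, 0.5714]].

Step 3 — form the quadratic (x - mu)^T · Sigma^{-1} · (x - mu):
  Sigma^{-1} · (x - mu) = (0.4286, -0.1429, 0.7143).
  (x - mu)^T · [Sigma^{-1} · (x - mu)] = (1)·(0.4286) + (-2)·(-0.1429) + (2)·(0.7143) = 2.1429.

Step 4 — take square root: d = √(2.1429) ≈ 1.4639.

d(x, mu) = √(2.1429) ≈ 1.4639


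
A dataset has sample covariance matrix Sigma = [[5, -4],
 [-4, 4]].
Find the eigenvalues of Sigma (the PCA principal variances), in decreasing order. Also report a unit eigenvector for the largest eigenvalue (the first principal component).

Step 1 — characteristic polynomial of 2×2 Sigma:
  det(Sigma - λI) = λ² - trace · λ + det = 0.
  trace = 5 + 4 = 9, det = 5·4 - (-4)² = 4.
Step 2 — discriminant:
  Δ = trace² - 4·det = 81 - 16 = 65.
Step 3 — eigenvalues:
  λ = (trace ± √Δ)/2 = (9 ± 8.0623)/2,
  λ_1 = 8.5311,  λ_2 = 0.4689.

Step 4 — unit eigenvector for λ_1: solve (Sigma - λ_1 I)v = 0. First row:
  (5 - 8.5311)·v_x + (-4)·v_y = 0, i.e. (-3.5311)·v_x + (-4)·v_y = 0,
  so v ∝ (b, λ_1 - a) = (-4, 3.5311); multiply by -1 so the first entry is positive: u = (4, -3.5311).
  ||u|| = √((4)² + (-3.5311)²) = √(28.4689) ≈ 5.3356,
  v_1 = u/||u|| ≈ (0.7497, -0.6618) (||v_1|| = 1).

λ_1 = 8.5311,  λ_2 = 0.4689;  v_1 ≈ (0.7497, -0.6618)


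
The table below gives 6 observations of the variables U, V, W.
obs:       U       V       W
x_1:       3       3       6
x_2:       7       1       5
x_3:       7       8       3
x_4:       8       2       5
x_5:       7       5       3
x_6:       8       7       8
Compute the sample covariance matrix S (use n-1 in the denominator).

Step 1 — column means:
  mean(U) = (3 + 7 + 7 + 8 + 7 + 8) / 6 = 40/6 = 6.6667
  mean(V) = (3 + 1 + 8 + 2 + 5 + 7) / 6 = 26/6 = 4.3333
  mean(W) = (6 + 5 + 3 + 5 + 3 + 8) / 6 = 30/6 = 5

Step 2 — sample covariance S[i,j] = (1/(n-1)) · Σ_k (x_{k,i} - mean_i) · (x_{k,j} - mean_j), with n-1 = 5.
  S[U,U] = ((-3.6667)·(-3.6667) + (0.3333)·(0.3333) + (0.3333)·(0.3333) + (1.3333)·(1.3333) + (0.3333)·(0.3333) + (1.3333)·(1.3333)) / 5 = 17.3333/5 = 3.4667
  S[U,V] = ((-3.6667)·(-1.3333) + (0.3333)·(-3.3333) + (0.3333)·(3.6667) + (1.3333)·(-2.3333) + (0.3333)·(0.6667) + (1.3333)·(2.6667)) / 5 = 5.6667/5 = 1.1333
  S[U,W] = ((-3.6667)·(1) + (0.3333)·(0) + (0.3333)·(-2) + (1.3333)·(0) + (0.3333)·(-2) + (1.3333)·(3)) / 5 = -1/5 = -0.2
  S[V,V] = ((-1.3333)·(-1.3333) + (-3.3333)·(-3.3333) + (3.6667)·(3.6667) + (-2.3333)·(-2.3333) + (0.6667)·(0.6667) + (2.6667)·(2.6667)) / 5 = 39.3333/5 = 7.8667
  S[V,W] = ((-1.3333)·(1) + (-3.3333)·(0) + (3.6667)·(-2) + (-2.3333)·(0) + (0.6667)·(-2) + (2.6667)·(3)) / 5 = -2/5 = -0.4
  S[W,W] = ((1)·(1) + (0)·(0) + (-2)·(-2) + (0)·(0) + (-2)·(-2) + (3)·(3)) / 5 = 18/5 = 3.6

S is symmetric (S[j,i] = S[i,j]). Assembling:

S = [[3.4667, 1.1333, -0.2],
 [1.1333, 7.8667, -0.4],
 [-0.2, -0.4, 3.6]]


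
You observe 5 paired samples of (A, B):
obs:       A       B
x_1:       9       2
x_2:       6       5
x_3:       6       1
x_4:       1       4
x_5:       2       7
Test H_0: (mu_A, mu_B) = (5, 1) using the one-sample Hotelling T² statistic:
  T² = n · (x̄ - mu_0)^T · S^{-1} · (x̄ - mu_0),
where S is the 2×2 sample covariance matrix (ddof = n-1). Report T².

Step 1 — sample mean vector:
  mean(A) = (9 + 6 + 6 + 1 + 2) / 5 = 24/5 = 4.8
  mean(B) = (2 + 5 + 1 + 4 + 7) / 5 = 19/5 = 3.8
  x̄ = (4.8, 3.8),  deviation x̄ - mu_0 = (4.8, 3.8) - (5, 1) = (-0.2, 2.8).

Step 2 — sample covariance matrix, S[i,j] = (1/(n-1)) · Σ_k (x_{k,i} - mean_i) · (x_{k,j} - mean_j), divisor n-1 = 4:
  S[A,A] = ((4.2)·(4.2) + (1.2)·(1.2) + (1.2)·(1.2) + (-3.8)·(-3.8) + (-2.8)·(-2.8)) / 4 = 42.8/4 = 10.7
  S[A,B] = ((4.2)·(-1.8) + (1.2)·(1.2) + (1.2)·(-2.8) + (-3.8)·(0.2) + (-2.8)·(3.2)) / 4 = -19.2/4 = -4.8
  S[B,B] = ((-1.8)·(-1.8) + (1.2)·(1.2) + (-2.8)·(-2.8) + (0.2)·(0.2) + (3.2)·(3.2)) / 4 = 22.8/4 = 5.7
  S = [[10.7, -4.8],
 [-4.8, 5.7]].

Step 3 — invert S. det(S) = 10.7·5.7 - (-4.8)² = 37.95.
  S^{-1} = (1/det) · [[d, -b], [-b, a]] = [[0.1502, 0.1265],
 [0.1265, 0.2819]].

Step 4 — quadratic form (x̄ - mu_0)^T · S^{-1} · (x̄ - mu_0):
  S^{-1} · (x̄ - mu_0) = (0.3241, 0.7642),
  (x̄ - mu_0)^T · [...] = (-0.2)·(0.3241) + (2.8)·(0.7642) = 2.0748.

Step 5 — scale by n: T² = 5 · 2.0748 = 10.3742.

T² ≈ 10.3742


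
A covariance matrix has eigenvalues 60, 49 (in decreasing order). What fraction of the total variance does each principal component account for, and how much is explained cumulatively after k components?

Step 1 — total variance = trace(Sigma) = Σ λ_i = 60 + 49 = 109.

Step 2 — fraction explained by component i = λ_i / Σ λ:
  PC1: 60/109 = 0.5505
  PC2: 49/109 = 0.4495

Step 3 — cumulative fraction after k components = (λ_1 + ... + λ_k) / Σ λ:
  k = 1: 60/109 = 0.5505
  k = 2: (60 + 49)/109 = 109/109 = 1

Summary (fraction, with percent):

explained: PC1 0.5505 (55.05%), PC2 0.4495 (44.95%);  cumulative: 0.5505, 1


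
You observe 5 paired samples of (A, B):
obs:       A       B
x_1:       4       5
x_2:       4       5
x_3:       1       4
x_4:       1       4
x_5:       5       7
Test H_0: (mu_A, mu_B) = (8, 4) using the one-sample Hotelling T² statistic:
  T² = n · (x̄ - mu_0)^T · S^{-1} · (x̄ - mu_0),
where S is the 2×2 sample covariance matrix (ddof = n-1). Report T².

Step 1 — sample mean vector:
  mean(A) = (4 + 4 + 1 + 1 + 5) / 5 = 15/5 = 3
  mean(B) = (5 + 5 + 4 + 4 + 7) / 5 = 25/5 = 5
  x̄ = (3, 5),  deviation x̄ - mu_0 = (3, 5) - (8, 4) = (-5, 1).

Step 2 — sample covariance matrix, S[i,j] = (1/(n-1)) · Σ_k (x_{k,i} - mean_i) · (x_{k,j} - mean_j), divisor n-1 = 4:
  S[A,A] = ((1)·(1) + (1)·(1) + (-2)·(-2) + (-2)·(-2) + (2)·(2)) / 4 = 14/4 = 3.5
  S[A,B] = ((1)·(0) + (1)·(0) + (-2)·(-1) + (-2)·(-1) + (2)·(2)) / 4 = 8/4 = 2
  S[B,B] = ((0)·(0) + (0)·(0) + (-1)·(-1) + (-1)·(-1) + (2)·(2)) / 4 = 6/4 = 1.5
  S = [[3.5, 2],
 [2, 1.5]].

Step 3 — invert S. det(S) = 3.5·1.5 - (2)² = 1.25.
  S^{-1} = (1/det) · [[d, -b], [-b, a]] = [[1.2, -1.6],
 [-1.6, 2.8]].

Step 4 — quadratic form (x̄ - mu_0)^T · S^{-1} · (x̄ - mu_0):
  S^{-1} · (x̄ - mu_0) = (-7.6, 10.8),
  (x̄ - mu_0)^T · [...] = (-5)·(-7.6) + (1)·(10.8) = 48.8.

Step 5 — scale by n: T² = 5 · 48.8 = 244.

T² ≈ 244


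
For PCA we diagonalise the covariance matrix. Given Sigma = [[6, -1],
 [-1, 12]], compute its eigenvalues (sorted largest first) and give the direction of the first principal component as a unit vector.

Step 1 — characteristic polynomial of 2×2 Sigma:
  det(Sigma - λI) = λ² - trace · λ + det = 0.
  trace = 6 + 12 = 18, det = 6·12 - (-1)² = 71.
Step 2 — discriminant:
  Δ = trace² - 4·det = 324 - 284 = 40.
Step 3 — eigenvalues:
  λ = (trace ± √Δ)/2 = (18 ± 6.3246)/2,
  λ_1 = 12.1623,  λ_2 = 5.8377.

Step 4 — unit eigenvector for λ_1: solve (Sigma - λ_1 I)v = 0. First row:
  (6 - 12.1623)·v_x + (-1)·v_y = 0, i.e. (-6.1623)·v_x + (-1)·v_y = 0,
  so v ∝ (b, λ_1 - a) = (-1, 6.1623); multiply by -1 so the first entry is positive: u = (1, -6.1623).
  ||u|| = √((1)² + (-6.1623)²) = √(38.9737) ≈ 6.2429,
  v_1 = u/||u|| ≈ (0.1602, -0.9871) (||v_1|| = 1).

λ_1 = 12.1623,  λ_2 = 5.8377;  v_1 ≈ (0.1602, -0.9871)


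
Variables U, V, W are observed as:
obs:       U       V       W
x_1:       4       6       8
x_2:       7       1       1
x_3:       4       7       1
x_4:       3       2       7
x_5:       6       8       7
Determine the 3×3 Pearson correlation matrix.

Step 1 — column means:
  mean(U) = (4 + 7 + 4 + 3 + 6) / 5 = 24/5 = 4.8
  mean(V) = (6 + 1 + 7 + 2 + 8) / 5 = 24/5 = 4.8
  mean(W) = (8 + 1 + 1 + 7 + 7) / 5 = 24/5 = 4.8

Step 2 — sample variances and covariances s[i,j] = (1/(n-1)) · Σ_k (x_{k,i} - mean_i) · (x_{k,j} - mean_j), with n-1 = 4:
  s[U,U] = ((-0.8)·(-0.8) + (2.2)·(2.2) + (-0.8)·(-0.8) + (-1.8)·(-1.8) + (1.2)·(1.2)) / 4 = 10.8/4 = 2.7
  s[U,V] = ((-0.8)·(1.2) + (2.2)·(-3.8) + (-0.8)·(2.2) + (-1.8)·(-2.8) + (1.2)·(3.2)) / 4 = -2.2/4 = -0.55
  s[U,W] = ((-0.8)·(3.2) + (2.2)·(-3.8) + (-0.8)·(-3.8) + (-1.8)·(2.2) + (1.2)·(2.2)) / 4 = -9.2/4 = -2.3
  s[V,V] = ((1.2)·(1.2) + (-3.8)·(-3.8) + (2.2)·(2.2) + (-2.8)·(-2.8) + (3.2)·(3.2)) / 4 = 38.8/4 = 9.7
  s[V,W] = ((1.2)·(3.2) + (-3.8)·(-3.8) + (2.2)·(-3.8) + (-2.8)·(2.2) + (3.2)·(2.2)) / 4 = 10.8/4 = 2.7
  s[W,W] = ((3.2)·(3.2) + (-3.8)·(-3.8) + (-3.8)·(-3.8) + (2.2)·(2.2) + (2.2)·(2.2)) / 4 = 48.8/4 = 12.2
  Sample standard deviations s_i = √(s[i,i]):
  s(U) = √(2.7) = 1.6432
  s(V) = √(9.7) = 3.1145
  s(W) = √(12.2) = 3.4928

Step 3 — r_{ij} = s_{ij} / (s_i · s_j):
  r[U,U] = 1 (diagonal).
  r[U,V] = -0.55 / (1.6432 · 3.1145) = -0.55 / 5.1176 = -0.1075
  r[U,W] = -2.3 / (1.6432 · 3.4928) = -2.3 / 5.7393 = -0.4007
  r[V,V] = 1 (diagonal).
  r[V,W] = 2.7 / (3.1145 · 3.4928) = 2.7 / 10.8784 = 0.2482
  r[W,W] = 1 (diagonal).

R is symmetric with unit diagonal. Assembling:

R = [[1, -0.1075, -0.4007],
 [-0.1075, 1, 0.2482],
 [-0.4007, 0.2482, 1]]


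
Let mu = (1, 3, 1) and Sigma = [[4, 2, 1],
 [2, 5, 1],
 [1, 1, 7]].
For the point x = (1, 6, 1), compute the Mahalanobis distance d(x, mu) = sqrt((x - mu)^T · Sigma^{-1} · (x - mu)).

Step 1 — centre the observation: (x - mu) = (0, 3, 0).

Step 2 — invert Sigma (cofactor / det for 3×3, or solve directly):
  Sigma^{-1} = [[0.3178, -0.1215, -0.028],
 [-0.1215, 0.2523, -0.0187],
 [-0.028, -0.0187, 0.1495]].

Step 3 — form the quadratic (x - mu)^T · Sigma^{-1} · (x - mu):
  Sigma^{-1} · (x - mu) = (-0.3645, 0.757, -0.0561).
  (x - mu)^T · [Sigma^{-1} · (x - mu)] = (0)·(-0.3645) + (3)·(0.757) + (0)·(-0.0561) = 2.271.

Step 4 — take square root: d = √(2.271) ≈ 1.507.

d(x, mu) = √(2.271) ≈ 1.507


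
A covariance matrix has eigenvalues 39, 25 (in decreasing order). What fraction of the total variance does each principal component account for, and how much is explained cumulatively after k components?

Step 1 — total variance = trace(Sigma) = Σ λ_i = 39 + 25 = 64.

Step 2 — fraction explained by component i = λ_i / Σ λ:
  PC1: 39/64 = 0.6094
  PC2: 25/64 = 0.3906

Step 3 — cumulative fraction after k components = (λ_1 + ... + λ_k) / Σ λ:
  k = 1: 39/64 = 0.6094
  k = 2: (39 + 25)/64 = 64/64 = 1

Summary (fraction, with percent):

explained: PC1 0.6094 (60.94%), PC2 0.3906 (39.06%);  cumulative: 0.6094, 1


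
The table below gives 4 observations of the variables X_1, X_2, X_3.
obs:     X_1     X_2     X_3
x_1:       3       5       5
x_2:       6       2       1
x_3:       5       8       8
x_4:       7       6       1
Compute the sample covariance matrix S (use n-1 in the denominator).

Step 1 — column means:
  mean(X_1) = (3 + 6 + 5 + 7) / 4 = 21/4 = 5.25
  mean(X_2) = (5 + 2 + 8 + 6) / 4 = 21/4 = 5.25
  mean(X_3) = (5 + 1 + 8 + 1) / 4 = 15/4 = 3.75

Step 2 — sample covariance S[i,j] = (1/(n-1)) · Σ_k (x_{k,i} - mean_i) · (x_{k,j} - mean_j), with n-1 = 3.
  S[X_1,X_1] = ((-2.25)·(-2.25) + (0.75)·(0.75) + (-0.25)·(-0.25) + (1.75)·(1.75)) / 3 = 8.75/3 = 2.9167
  S[X_1,X_2] = ((-2.25)·(-0.25) + (0.75)·(-3.25) + (-0.25)·(2.75) + (1.75)·(0.75)) / 3 = -1.25/3 = -0.4167
  S[X_1,X_3] = ((-2.25)·(1.25) + (0.75)·(-2.75) + (-0.25)·(4.25) + (1.75)·(-2.75)) / 3 = -10.75/3 = -3.5833
  S[X_2,X_2] = ((-0.25)·(-0.25) + (-3.25)·(-3.25) + (2.75)·(2.75) + (0.75)·(0.75)) / 3 = 18.75/3 = 6.25
  S[X_2,X_3] = ((-0.25)·(1.25) + (-3.25)·(-2.75) + (2.75)·(4.25) + (0.75)·(-2.75)) / 3 = 18.25/3 = 6.0833
  S[X_3,X_3] = ((1.25)·(1.25) + (-2.75)·(-2.75) + (4.25)·(4.25) + (-2.75)·(-2.75)) / 3 = 34.75/3 = 11.5833

S is symmetric (S[j,i] = S[i,j]). Assembling:

S = [[2.9167, -0.4167, -3.5833],
 [-0.4167, 6.25, 6.0833],
 [-3.5833, 6.0833, 11.5833]]


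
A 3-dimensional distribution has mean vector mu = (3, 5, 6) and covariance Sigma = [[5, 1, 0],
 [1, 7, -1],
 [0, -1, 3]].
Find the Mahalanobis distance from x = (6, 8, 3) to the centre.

Step 1 — centre the observation: (x - mu) = (3, 3, -3).

Step 2 — invert Sigma (cofactor / det for 3×3, or solve directly):
  Sigma^{-1} = [[0.2062, -0.0309, -0.0103],
 [-0.0309, 0.1546, 0.0515],
 [-0.0103, 0.0515, 0.3505]].

Step 3 — form the quadratic (x - mu)^T · Sigma^{-1} · (x - mu):
  Sigma^{-1} · (x - mu) = (0.5567, 0.2165, -0.9278).
  (x - mu)^T · [Sigma^{-1} · (x - mu)] = (3)·(0.5567) + (3)·(0.2165) + (-3)·(-0.9278) = 5.1031.

Step 4 — take square root: d = √(5.1031) ≈ 2.259.

d(x, mu) = √(5.1031) ≈ 2.259


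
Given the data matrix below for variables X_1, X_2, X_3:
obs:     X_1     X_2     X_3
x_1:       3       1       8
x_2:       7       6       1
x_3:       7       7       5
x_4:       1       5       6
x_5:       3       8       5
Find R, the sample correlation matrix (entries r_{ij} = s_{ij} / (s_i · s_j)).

Step 1 — column means:
  mean(X_1) = (3 + 7 + 7 + 1 + 3) / 5 = 21/5 = 4.2
  mean(X_2) = (1 + 6 + 7 + 5 + 8) / 5 = 27/5 = 5.4
  mean(X_3) = (8 + 1 + 5 + 6 + 5) / 5 = 25/5 = 5

Step 2 — sample variances and covariances s[i,j] = (1/(n-1)) · Σ_k (x_{k,i} - mean_i) · (x_{k,j} - mean_j), with n-1 = 4:
  s[X_1,X_1] = ((-1.2)·(-1.2) + (2.8)·(2.8) + (2.8)·(2.8) + (-3.2)·(-3.2) + (-1.2)·(-1.2)) / 4 = 28.8/4 = 7.2
  s[X_1,X_2] = ((-1.2)·(-4.4) + (2.8)·(0.6) + (2.8)·(1.6) + (-3.2)·(-0.4) + (-1.2)·(2.6)) / 4 = 9.6/4 = 2.4
  s[X_1,X_3] = ((-1.2)·(3) + (2.8)·(-4) + (2.8)·(0) + (-3.2)·(1) + (-1.2)·(0)) / 4 = -18/4 = -4.5
  s[X_2,X_2] = ((-4.4)·(-4.4) + (0.6)·(0.6) + (1.6)·(1.6) + (-0.4)·(-0.4) + (2.6)·(2.6)) / 4 = 29.2/4 = 7.3
  s[X_2,X_3] = ((-4.4)·(3) + (0.6)·(-4) + (1.6)·(0) + (-0.4)·(1) + (2.6)·(0)) / 4 = -16/4 = -4
  s[X_3,X_3] = ((3)·(3) + (-4)·(-4) + (0)·(0) + (1)·(1) + (0)·(0)) / 4 = 26/4 = 6.5
  Sample standard deviations s_i = √(s[i,i]):
  s(X_1) = √(7.2) = 2.6833
  s(X_2) = √(7.3) = 2.7019
  s(X_3) = √(6.5) = 2.5495

Step 3 — r_{ij} = s_{ij} / (s_i · s_j):
  r[X_1,X_1] = 1 (diagonal).
  r[X_1,X_2] = 2.4 / (2.6833 · 2.7019) = 2.4 / 7.2498 = 0.331
  r[X_1,X_3] = -4.5 / (2.6833 · 2.5495) = -4.5 / 6.8411 = -0.6578
  r[X_2,X_2] = 1 (diagonal).
  r[X_2,X_3] = -4 / (2.7019 · 2.5495) = -4 / 6.8884 = -0.5807
  r[X_3,X_3] = 1 (diagonal).

R is symmetric with unit diagonal. Assembling:

R = [[1, 0.331, -0.6578],
 [0.331, 1, -0.5807],
 [-0.6578, -0.5807, 1]]


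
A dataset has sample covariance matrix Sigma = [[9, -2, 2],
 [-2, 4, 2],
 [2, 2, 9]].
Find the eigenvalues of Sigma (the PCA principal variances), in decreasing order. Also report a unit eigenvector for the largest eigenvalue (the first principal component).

Step 1 — characteristic polynomial p(λ) = det(λI - Sigma) = λ³ - tr·λ² + c_1·λ - det, where tr = trace, c_1 = sum of the principal 2×2 minors, det = det(Sigma):
  tr = 9 + 4 + 9 = 22,
  c_1 = (9·4 - (-2)²) + (9·9 - (2)²) + (4·9 - (2)²) = 32 + 77 + 32 = 141,
  det = 9·(4·9 - (2)²) - (-2)·((-2)·9 - (2)·(2)) + (2)·((-2)·(2) - 4·(2)) = 9·(32) - (-2)·(-22) + (2)·(-12) = 220.
  So p(λ) = λ³ - 22λ² + 141λ - 220.
Step 2 — look for an integer root (rational root theorem: any rational root is an integer divisor of 220). Testing λ = 11:
  p(11) = 1331 - 2662 + 1551 - 220 = 0  ✓
  Dividing out (λ - 11): p(λ) = (λ - 11)(λ² - 11λ + 20).
Step 3 — remaining eigenvalues from the quadratic λ² - 11λ + 20 = 0:
  Δ = 11² - 4·20 = 121 - 80 = 41,  λ = (11 ± √41)/2 = (11 ± 6.4031)/2 ≈ 8.7016 or 2.2984.
  Sorted: λ_1 = 11,  λ_2 = 8.7016,  λ_3 = 2.2984  (check: sum = 22 = tr ✓).

Step 4 — unit eigenvector for λ_1 = 11: v spans the null space of (Sigma - λ_1 I), whose rows are
  r_1 = (-2, -2, 2),  r_2 = (-2, -7, 2),  r_3 = (2, 2, -2).
  v is orthogonal to every row, so take v ∝ r_1 × r_2 = ((-2)·(2) - (2)·(-7), (2)·(-2) - (-2)·(2), (-2)·(-7) - (-2)·(-2)) = (10, 0, 10).
  Rescale (divide by 10): u = (1, 0, 1).
  ||u|| = √((1)² + (0)² + (1)²) = √(2) ≈ 1.4142,  v_1 = u/||u|| ≈ (0.7071, 0, 0.7071) (||v_1|| = 1).

λ_1 = 11,  λ_2 = 8.7016,  λ_3 = 2.2984;  v_1 ≈ (0.7071, 0, 0.7071)


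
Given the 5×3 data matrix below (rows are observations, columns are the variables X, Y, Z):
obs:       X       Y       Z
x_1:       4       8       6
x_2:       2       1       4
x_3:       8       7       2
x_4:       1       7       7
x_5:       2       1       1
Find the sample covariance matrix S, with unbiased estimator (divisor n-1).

Step 1 — column means:
  mean(X) = (4 + 2 + 8 + 1 + 2) / 5 = 17/5 = 3.4
  mean(Y) = (8 + 1 + 7 + 7 + 1) / 5 = 24/5 = 4.8
  mean(Z) = (6 + 4 + 2 + 7 + 1) / 5 = 20/5 = 4

Step 2 — sample covariance S[i,j] = (1/(n-1)) · Σ_k (x_{k,i} - mean_i) · (x_{k,j} - mean_j), with n-1 = 4.
  S[X,X] = ((0.6)·(0.6) + (-1.4)·(-1.4) + (4.6)·(4.6) + (-2.4)·(-2.4) + (-1.4)·(-1.4)) / 4 = 31.2/4 = 7.8
  S[X,Y] = ((0.6)·(3.2) + (-1.4)·(-3.8) + (4.6)·(2.2) + (-2.4)·(2.2) + (-1.4)·(-3.8)) / 4 = 17.4/4 = 4.35
  S[X,Z] = ((0.6)·(2) + (-1.4)·(0) + (4.6)·(-2) + (-2.4)·(3) + (-1.4)·(-3)) / 4 = -11/4 = -2.75
  S[Y,Y] = ((3.2)·(3.2) + (-3.8)·(-3.8) + (2.2)·(2.2) + (2.2)·(2.2) + (-3.8)·(-3.8)) / 4 = 48.8/4 = 12.2
  S[Y,Z] = ((3.2)·(2) + (-3.8)·(0) + (2.2)·(-2) + (2.2)·(3) + (-3.8)·(-3)) / 4 = 20/4 = 5
  S[Z,Z] = ((2)·(2) + (0)·(0) + (-2)·(-2) + (3)·(3) + (-3)·(-3)) / 4 = 26/4 = 6.5

S is symmetric (S[j,i] = S[i,j]). Assembling:

S = [[7.8, 4.35, -2.75],
 [4.35, 12.2, 5],
 [-2.75, 5, 6.5]]


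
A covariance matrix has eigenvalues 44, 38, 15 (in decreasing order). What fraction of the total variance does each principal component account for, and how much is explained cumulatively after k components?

Step 1 — total variance = trace(Sigma) = Σ λ_i = 44 + 38 + 15 = 97.

Step 2 — fraction explained by component i = λ_i / Σ λ:
  PC1: 44/97 = 0.4536
  PC2: 38/97 = 0.3918
  PC3: 15/97 = 0.1546

Step 3 — cumulative fraction after k components = (λ_1 + ... + λ_k) / Σ λ:
  k = 1: 44/97 = 0.4536
  k = 2: (44 + 38)/97 = 82/97 = 0.8454
  k = 3: (44 + 38 + 15)/97 = 97/97 = 1

Summary (fraction, with percent):

explained: PC1 0.4536 (45.36%), PC2 0.3918 (39.18%), PC3 0.1546 (15.46%);  cumulative: 0.4536, 0.8454, 1


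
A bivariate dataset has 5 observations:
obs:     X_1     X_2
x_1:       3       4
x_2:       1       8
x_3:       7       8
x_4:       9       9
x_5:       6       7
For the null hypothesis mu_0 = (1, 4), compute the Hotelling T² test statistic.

Step 1 — sample mean vector:
  mean(X_1) = (3 + 1 + 7 + 9 + 6) / 5 = 26/5 = 5.2
  mean(X_2) = (4 + 8 + 8 + 9 + 7) / 5 = 36/5 = 7.2
  x̄ = (5.2, 7.2),  deviation x̄ - mu_0 = (5.2, 7.2) - (1, 4) = (4.2, 3.2).

Step 2 — sample covariance matrix, S[i,j] = (1/(n-1)) · Σ_k (x_{k,i} - mean_i) · (x_{k,j} - mean_j), divisor n-1 = 4:
  S[X_1,X_1] = ((-2.2)·(-2.2) + (-4.2)·(-4.2) + (1.8)·(1.8) + (3.8)·(3.8) + (0.8)·(0.8)) / 4 = 40.8/4 = 10.2
  S[X_1,X_2] = ((-2.2)·(-3.2) + (-4.2)·(0.8) + (1.8)·(0.8) + (3.8)·(1.8) + (0.8)·(-0.2)) / 4 = 11.8/4 = 2.95
  S[X_2,X_2] = ((-3.2)·(-3.2) + (0.8)·(0.8) + (0.8)·(0.8) + (1.8)·(1.8) + (-0.2)·(-0.2)) / 4 = 14.8/4 = 3.7
  S = [[10.2, 2.95],
 [2.95, 3.7]].

Step 3 — invert S. det(S) = 10.2·3.7 - (2.95)² = 29.0375.
  S^{-1} = (1/det) · [[d, -b], [-b, a]] = [[0.1274, -0.1016],
 [-0.1016, 0.3513]].

Step 4 — quadratic form (x̄ - mu_0)^T · S^{-1} · (x̄ - mu_0):
  S^{-1} · (x̄ - mu_0) = (0.2101, 0.6974),
  (x̄ - mu_0)^T · [...] = (4.2)·(0.2101) + (3.2)·(0.6974) = 3.1139.

Step 5 — scale by n: T² = 5 · 3.1139 = 15.5695.

T² ≈ 15.5695


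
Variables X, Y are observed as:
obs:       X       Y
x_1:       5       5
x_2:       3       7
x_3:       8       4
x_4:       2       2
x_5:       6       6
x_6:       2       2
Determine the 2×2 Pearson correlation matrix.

Step 1 — column means:
  mean(X) = (5 + 3 + 8 + 2 + 6 + 2) / 6 = 26/6 = 4.3333
  mean(Y) = (5 + 7 + 4 + 2 + 6 + 2) / 6 = 26/6 = 4.3333

Step 2 — sample variances and covariances s[i,j] = (1/(n-1)) · Σ_k (x_{k,i} - mean_i) · (x_{k,j} - mean_j), with n-1 = 5:
  s[X,X] = ((0.6667)·(0.6667) + (-1.3333)·(-1.3333) + (3.6667)·(3.6667) + (-2.3333)·(-2.3333) + (1.6667)·(1.6667) + (-2.3333)·(-2.3333)) / 5 = 29.3333/5 = 5.8667
  s[X,Y] = ((0.6667)·(0.6667) + (-1.3333)·(2.6667) + (3.6667)·(-0.3333) + (-2.3333)·(-2.3333) + (1.6667)·(1.6667) + (-2.3333)·(-2.3333)) / 5 = 9.3333/5 = 1.8667
  s[Y,Y] = ((0.6667)·(0.6667) + (2.6667)·(2.6667) + (-0.3333)·(-0.3333) + (-2.3333)·(-2.3333) + (1.6667)·(1.6667) + (-2.3333)·(-2.3333)) / 5 = 21.3333/5 = 4.2667
  Sample standard deviations s_i = √(s[i,i]):
  s(X) = √(5.8667) = 2.4221
  s(Y) = √(4.2667) = 2.0656

Step 3 — r_{ij} = s_{ij} / (s_i · s_j):
  r[X,X] = 1 (diagonal).
  r[X,Y] = 1.8667 / (2.4221 · 2.0656) = 1.8667 / 5.0031 = 0.3731
  r[Y,Y] = 1 (diagonal).

R is symmetric with unit diagonal. Assembling:

R = [[1, 0.3731],
 [0.3731, 1]]


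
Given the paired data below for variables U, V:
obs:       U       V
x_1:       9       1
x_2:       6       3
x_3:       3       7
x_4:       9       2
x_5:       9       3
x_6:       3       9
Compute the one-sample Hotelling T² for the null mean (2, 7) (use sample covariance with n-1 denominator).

Step 1 — sample mean vector:
  mean(U) = (9 + 6 + 3 + 9 + 9 + 3) / 6 = 39/6 = 6.5
  mean(V) = (1 + 3 + 7 + 2 + 3 + 9) / 6 = 25/6 = 4.1667
  x̄ = (6.5, 4.1667),  deviation x̄ - mu_0 = (6.5, 4.1667) - (2, 7) = (4.5, -2.8333).

Step 2 — sample covariance matrix, S[i,j] = (1/(n-1)) · Σ_k (x_{k,i} - mean_i) · (x_{k,j} - mean_j), divisor n-1 = 5:
  S[U,U] = ((2.5)·(2.5) + (-0.5)·(-0.5) + (-3.5)·(-3.5) + (2.5)·(2.5) + (2.5)·(2.5) + (-3.5)·(-3.5)) / 5 = 43.5/5 = 8.7
  S[U,V] = ((2.5)·(-3.1667) + (-0.5)·(-1.1667) + (-3.5)·(2.8333) + (2.5)·(-2.1667) + (2.5)·(-1.1667) + (-3.5)·(4.8333)) / 5 = -42.5/5 = -8.5
  S[V,V] = ((-3.1667)·(-3.1667) + (-1.1667)·(-1.1667) + (2.8333)·(2.8333) + (-2.1667)·(-2.1667) + (-1.1667)·(-1.1667) + (4.8333)·(4.8333)) / 5 = 48.8333/5 = 9.7667
  S = [[8.7, -8.5],
 [-8.5, 9.7667]].

Step 3 — invert S. det(S) = 8.7·9.7667 - (-8.5)² = 12.72.
  S^{-1} = (1/det) · [[d, -b], [-b, a]] = [[0.7678, 0.6682],
 [0.6682, 0.684]].

Step 4 — quadratic form (x̄ - mu_0)^T · S^{-1} · (x̄ - mu_0):
  S^{-1} · (x̄ - mu_0) = (1.5618, 1.0692),
  (x̄ - mu_0)^T · [...] = (4.5)·(1.5618) + (-2.8333)·(1.0692) = 3.999.

Step 5 — scale by n: T² = 6 · 3.999 = 23.9937.

T² ≈ 23.9937


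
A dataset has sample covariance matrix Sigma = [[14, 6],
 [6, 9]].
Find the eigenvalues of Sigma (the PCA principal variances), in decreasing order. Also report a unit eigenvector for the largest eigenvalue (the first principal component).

Step 1 — characteristic polynomial of 2×2 Sigma:
  det(Sigma - λI) = λ² - trace · λ + det = 0.
  trace = 14 + 9 = 23, det = 14·9 - (6)² = 90.
Step 2 — discriminant:
  Δ = trace² - 4·det = 529 - 360 = 169.
Step 3 — eigenvalues:
  λ = (trace ± √Δ)/2 = (23 ± 13)/2,
  λ_1 = 18,  λ_2 = 5.

Step 4 — unit eigenvector for λ_1: solve (Sigma - λ_1 I)v = 0. First row:
  (14 - 18)·v_x + (6)·v_y = 0, i.e. (-4)·v_x + (6)·v_y = 0,
  so v ∝ (b, λ_1 - a) = (6, 4) = u.
  ||u|| = √((6)² + (4)²) = √(52) ≈ 7.2111,
  v_1 = u/||u|| ≈ (0.8321, 0.5547) (||v_1|| = 1).

λ_1 = 18,  λ_2 = 5;  v_1 ≈ (0.8321, 0.5547)


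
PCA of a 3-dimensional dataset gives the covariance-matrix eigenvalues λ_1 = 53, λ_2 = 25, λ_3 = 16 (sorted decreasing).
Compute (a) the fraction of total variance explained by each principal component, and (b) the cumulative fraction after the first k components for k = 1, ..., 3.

Step 1 — total variance = trace(Sigma) = Σ λ_i = 53 + 25 + 16 = 94.

Step 2 — fraction explained by component i = λ_i / Σ λ:
  PC1: 53/94 = 0.5638
  PC2: 25/94 = 0.266
  PC3: 16/94 = 0.1702

Step 3 — cumulative fraction after k components = (λ_1 + ... + λ_k) / Σ λ:
  k = 1: 53/94 = 0.5638
  k = 2: (53 + 25)/94 = 78/94 = 0.8298
  k = 3: (53 + 25 + 16)/94 = 94/94 = 1

Summary (fraction, with percent):

explained: PC1 0.5638 (56.38%), PC2 0.266 (26.6%), PC3 0.1702 (17.02%);  cumulative: 0.5638, 0.8298, 1


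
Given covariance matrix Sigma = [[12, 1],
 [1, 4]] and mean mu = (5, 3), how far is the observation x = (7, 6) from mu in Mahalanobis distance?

Step 1 — centre the observation: (x - mu) = (2, 3).

Step 2 — invert Sigma. det(Sigma) = 12·4 - (1)² = 47.
  Sigma^{-1} = (1/det) · [[d, -b], [-b, a]] = [[0.0851, -0.0213],
 [-0.0213, 0.2553]].

Step 3 — form the quadratic (x - mu)^T · Sigma^{-1} · (x - mu):
  Sigma^{-1} · (x - mu) = (0.1064, 0.7234).
  (x - mu)^T · [Sigma^{-1} · (x - mu)] = (2)·(0.1064) + (3)·(0.7234) = 2.383.

Step 4 — take square root: d = √(2.383) ≈ 1.5437.

d(x, mu) = √(2.383) ≈ 1.5437


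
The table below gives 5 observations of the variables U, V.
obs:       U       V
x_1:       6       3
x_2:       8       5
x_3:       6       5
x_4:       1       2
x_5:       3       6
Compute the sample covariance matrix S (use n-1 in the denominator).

Step 1 — column means:
  mean(U) = (6 + 8 + 6 + 1 + 3) / 5 = 24/5 = 4.8
  mean(V) = (3 + 5 + 5 + 2 + 6) / 5 = 21/5 = 4.2

Step 2 — sample covariance S[i,j] = (1/(n-1)) · Σ_k (x_{k,i} - mean_i) · (x_{k,j} - mean_j), with n-1 = 4.
  S[U,U] = ((1.2)·(1.2) + (3.2)·(3.2) + (1.2)·(1.2) + (-3.8)·(-3.8) + (-1.8)·(-1.8)) / 4 = 30.8/4 = 7.7
  S[U,V] = ((1.2)·(-1.2) + (3.2)·(0.8) + (1.2)·(0.8) + (-3.8)·(-2.2) + (-1.8)·(1.8)) / 4 = 7.2/4 = 1.8
  S[V,V] = ((-1.2)·(-1.2) + (0.8)·(0.8) + (0.8)·(0.8) + (-2.2)·(-2.2) + (1.8)·(1.8)) / 4 = 10.8/4 = 2.7

S is symmetric (S[j,i] = S[i,j]). Assembling:

S = [[7.7, 1.8],
 [1.8, 2.7]]


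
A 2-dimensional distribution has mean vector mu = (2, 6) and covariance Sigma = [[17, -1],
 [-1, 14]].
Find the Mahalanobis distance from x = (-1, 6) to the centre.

Step 1 — centre the observation: (x - mu) = (-3, 0).

Step 2 — invert Sigma. det(Sigma) = 17·14 - (-1)² = 237.
  Sigma^{-1} = (1/det) · [[d, -b], [-b, a]] = [[0.0591, 0.0042],
 [0.0042, 0.0717]].

Step 3 — form the quadratic (x - mu)^T · Sigma^{-1} · (x - mu):
  Sigma^{-1} · (x - mu) = (-0.1772, -0.0127).
  (x - mu)^T · [Sigma^{-1} · (x - mu)] = (-3)·(-0.1772) + (0)·(-0.0127) = 0.5316.

Step 4 — take square root: d = √(0.5316) ≈ 0.7291.

d(x, mu) = √(0.5316) ≈ 0.7291


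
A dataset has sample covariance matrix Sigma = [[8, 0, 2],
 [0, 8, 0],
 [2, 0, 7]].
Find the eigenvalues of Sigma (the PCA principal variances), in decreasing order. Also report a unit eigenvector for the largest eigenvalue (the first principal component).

Step 1 — characteristic polynomial p(λ) = det(λI - Sigma) = λ³ - tr·λ² + c_1·λ - det, where tr = trace, c_1 = sum of the principal 2×2 minors, det = det(Sigma):
  tr = 8 + 8 + 7 = 23,
  c_1 = (8·8 - (0)²) + (8·7 - (2)²) + (8·7 - (0)²) = 64 + 52 + 56 = 172,
  det = 8·(8·7 - (0)²) - (0)·((0)·7 - (0)·(2)) + (2)·((0)·(0) - 8·(2)) = 8·(56) - (0)·(0) + (2)·(-16) = 416.
  So p(λ) = λ³ - 23λ² + 172λ - 416.
Step 2 — look for an integer root (rational root theorem: any rational root is an integer divisor of 416). Testing λ = 8:
  p(8) = 512 - 1472 + 1376 - 416 = 0  ✓
  Dividing out (λ - 8): p(λ) = (λ - 8)(λ² - 15λ + 52).
Step 3 — remaining eigenvalues from the quadratic λ² - 15λ + 52 = 0:
  Δ = 15² - 4·52 = 225 - 208 = 17,  λ = (15 ± √17)/2 = (15 ± 4.1231)/2 ≈ 9.5616 or 5.4384.
  Sorted: λ_1 = 9.5616,  λ_2 = 8,  λ_3 = 5.4384  (check: sum = 23 = tr ✓).

Step 4 — unit eigenvector for λ_1 ≈ 9.5616: v spans the null space of (Sigma - λ_1 I), whose rows are
  r_1 = (-1.5616, 0, 2),  r_2 = (0, -1.5616, 0),  r_3 = (2, 0, -2.5616).
  v is orthogonal to every row, so take v ∝ r_1 × r_2 = ((0)·(0) - (2)·(-1.5616), (2)·(0) - (-1.5616)·(0), (-1.5616)·(-1.5616) - (0)·(0)) ≈ (3.1231, 0, 2.4384).
  Let u = (3.1231, 0, 2.4384).
  ||u|| = √((3.1231)² + (0)² + (2.4384)²) = √(15.6998) ≈ 3.9623,  v_1 = u/||u|| ≈ (0.7882, 0, 0.6154) (||v_1|| = 1).

λ_1 = 9.5616,  λ_2 = 8,  λ_3 = 5.4384;  v_1 ≈ (0.7882, 0, 0.6154)


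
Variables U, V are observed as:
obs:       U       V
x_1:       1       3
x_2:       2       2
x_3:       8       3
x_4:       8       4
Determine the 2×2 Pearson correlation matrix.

Step 1 — column means:
  mean(U) = (1 + 2 + 8 + 8) / 4 = 19/4 = 4.75
  mean(V) = (3 + 2 + 3 + 4) / 4 = 12/4 = 3

Step 2 — sample variances and covariances s[i,j] = (1/(n-1)) · Σ_k (x_{k,i} - mean_i) · (x_{k,j} - mean_j), with n-1 = 3:
  s[U,U] = ((-3.75)·(-3.75) + (-2.75)·(-2.75) + (3.25)·(3.25) + (3.25)·(3.25)) / 3 = 42.75/3 = 14.25
  s[U,V] = ((-3.75)·(0) + (-2.75)·(-1) + (3.25)·(0) + (3.25)·(1)) / 3 = 6/3 = 2
  s[V,V] = ((0)·(0) + (-1)·(-1) + (0)·(0) + (1)·(1)) / 3 = 2/3 = 0.6667
  Sample standard deviations s_i = √(s[i,i]):
  s(U) = √(14.25) = 3.7749
  s(V) = √(0.6667) = 0.8165

Step 3 — r_{ij} = s_{ij} / (s_i · s_j):
  r[U,U] = 1 (diagonal).
  r[U,V] = 2 / (3.7749 · 0.8165) = 2 / 3.0822 = 0.6489
  r[V,V] = 1 (diagonal).

R is symmetric with unit diagonal. Assembling:

R = [[1, 0.6489],
 [0.6489, 1]]
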